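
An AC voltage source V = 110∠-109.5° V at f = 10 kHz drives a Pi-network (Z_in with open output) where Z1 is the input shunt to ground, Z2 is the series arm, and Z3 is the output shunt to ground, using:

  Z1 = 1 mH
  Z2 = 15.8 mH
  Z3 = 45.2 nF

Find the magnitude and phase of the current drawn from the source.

Step 1 — Angular frequency: ω = 2π·f = 2π·1e+04 = 6.283e+04 rad/s.
Step 2 — Component impedances:
  Z1: Z = jωL = j·6.283e+04·0.001 = 0 + j62.83 Ω
  Z2: Z = jωL = j·6.283e+04·0.0158 = 0 + j992.7 Ω
  Z3: Z = 1/(jωC) = -j/(ω·C) = 0 - j352.1 Ω
Step 3 — With open output, the series arm Z2 and the output shunt Z3 appear in series to ground: Z2 + Z3 = 0 + j640.6 Ω.
Step 4 — Parallel with input shunt Z1: Z_in = Z1 || (Z2 + Z3) = 0 + j57.22 Ω = 57.22∠90.0° Ω.
Step 5 — Source phasor: V = 110∠-109.5° V = -36.72 - j103.7 V.
Step 6 — Ohm's law: I = V / Z_total = (-36.72 - j103.7) / (0 + j57.22) = -1.812 + j0.6417 A.
Step 7 — Convert to polar: |I| = 1.922 A, ∠I = 160.5°.

I = 1.922∠160.5° A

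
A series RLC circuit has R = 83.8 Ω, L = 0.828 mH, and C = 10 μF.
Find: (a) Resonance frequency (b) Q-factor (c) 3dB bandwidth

Step 1 — Resonance: ω₀ = 1/√(LC) = 1/√(0.000828·1e-05) = 1.099e+04 rad/s.
Step 2 — f₀ = ω₀/(2π) = 1749 Hz.
Step 3 — Series Q: Q = ω₀L/R = 1.099e+04·0.000828/83.8 = 0.1086.
Step 4 — Bandwidth: Δω = ω₀/Q = 1.012e+05 rad/s; BW = Δω/(2π) = 1.611e+04 Hz.

(a) f₀ = 1749 Hz  (b) Q = 0.1086  (c) BW = 1.611e+04 Hz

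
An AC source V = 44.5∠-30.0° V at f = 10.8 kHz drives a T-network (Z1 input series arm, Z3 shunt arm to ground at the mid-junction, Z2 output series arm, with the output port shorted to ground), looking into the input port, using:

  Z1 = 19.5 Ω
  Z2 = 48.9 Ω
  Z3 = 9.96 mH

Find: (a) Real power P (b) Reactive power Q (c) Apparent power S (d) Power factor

Step 1 — Angular frequency: ω = 2π·f = 2π·1.08e+04 = 6.786e+04 rad/s.
Step 2 — Component impedances:
  Z1: Z = R = 19.5 Ω
  Z2: Z = R = 48.9 Ω
  Z3: Z = jωL = j·6.786e+04·0.00996 = 0 + j675.9 Ω
Step 3 — With the output port shorted to ground, the output series arm Z2 runs from the junction to ground; the shunt arm Z3 also runs from the junction to ground. They appear in parallel: Z3 || Z2 = 48.65 + j3.52 Ω.
Step 4 — Series with input arm Z1: Z_in = Z1 + (Z3 || Z2) = 68.15 + j3.52 Ω = 68.24∠3.0° Ω.
Step 5 — Source phasor: V = 44.5∠-30.0° V = 38.54 - j22.25 V.
Step 6 — Current: I = V / Z = 0.5472 - j0.3548 A = 0.6521∠-33.0° A.
Step 7 — Complex power: S = V·I* = 28.98 + j1.497 VA.
Step 8 — Real power: P = Re(S) = 28.98 W.
Step 9 — Reactive power: Q = Im(S) = 1.497 VAR.
Step 10 — Apparent power: |S| = 29.02 VA.
Step 11 — Power factor: PF = P/|S| = 0.9987 (lagging).

(a) P = 28.98 W  (b) Q = 1.497 VAR  (c) S = 29.02 VA  (d) PF = 0.9987 (lagging)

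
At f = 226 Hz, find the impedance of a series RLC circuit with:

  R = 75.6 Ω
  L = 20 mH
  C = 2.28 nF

Step 1 — Angular frequency: ω = 2π·f = 2π·226 = 1420 rad/s.
Step 2 — Component impedances:
  R: Z = R = 75.6 Ω
  L: Z = jωL = j·1420·0.02 = 0 + j28.4 Ω
  C: Z = 1/(jωC) = -j/(ω·C) = 0 - j3.089e+05 Ω
Step 3 — Series combination: Z_total = R + L + C = 75.6 - j3.088e+05 Ω = 3.088e+05∠-90.0° Ω.

Z = 75.6 - j3.088e+05 Ω = 3.088e+05∠-90.0° Ω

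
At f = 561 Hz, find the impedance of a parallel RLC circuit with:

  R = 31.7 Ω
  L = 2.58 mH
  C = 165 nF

Step 1 — Angular frequency: ω = 2π·f = 2π·561 = 3525 rad/s.
Step 2 — Component impedances:
  R: Z = R = 31.7 Ω
  L: Z = jωL = j·3525·0.00258 = 0 + j9.094 Ω
  C: Z = 1/(jωC) = -j/(ω·C) = 0 - j1719 Ω
Step 3 — Parallel combination: 1/Z_total = 1/R + 1/L + 1/C; Z_total = 2.434 + j8.44 Ω = 8.784∠73.9° Ω.

Z = 2.434 + j8.44 Ω = 8.784∠73.9° Ω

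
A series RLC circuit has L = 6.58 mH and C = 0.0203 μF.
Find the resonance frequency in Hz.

Step 1 — Resonance condition Im(Z)=0 gives ω₀ = 1/√(LC).
Step 2 — ω₀ = 1/√(0.00658·2.03e-08) = 8.652e+04 rad/s.
Step 3 — f₀ = ω₀/(2π) = 1.377e+04 Hz.

f₀ = 1.377e+04 Hz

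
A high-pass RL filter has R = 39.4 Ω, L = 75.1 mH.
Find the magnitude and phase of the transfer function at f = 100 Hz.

Step 1 — Angular frequency: ω = 2π·100 = 628.3 rad/s.
Step 2 — Transfer function: H(jω) = jωL/(R + jωL).
Step 3 — Numerator jωL = j·47.19; denominator R + jωL = 39.4 + j47.19.
Step 4 — H = 0.5892 + j0.492.
Step 5 — Magnitude: |H| = 0.7676 (-2.3 dB); phase: φ = 39.9°.

|H| = 0.7676 (-2.3 dB), φ = 39.9°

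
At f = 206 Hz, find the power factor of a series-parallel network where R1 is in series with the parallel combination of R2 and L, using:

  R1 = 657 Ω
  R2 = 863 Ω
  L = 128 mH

Step 1 — Angular frequency: ω = 2π·f = 2π·206 = 1294 rad/s.
Step 2 — Component impedances:
  R1: Z = R = 657 Ω
  R2: Z = R = 863 Ω
  L: Z = jωL = j·1294·0.128 = 0 + j165.7 Ω
Step 3 — Parallel branch: R2 || L = 1/(1/R2 + 1/L) = 30.68 + j159.8 Ω.
Step 4 — Series with R1: Z_total = R1 + (R2 || L) = 687.7 + j159.8 Ω = 706∠13.1° Ω.
Step 5 — Power factor: PF = cos(φ) = Re(Z)/|Z| = 687.7/706 = 0.9741.
Step 6 — Type: Im(Z) = 159.8 ⇒ lagging (phase φ = 13.1°).

PF = 0.9741 (lagging, φ = 13.1°)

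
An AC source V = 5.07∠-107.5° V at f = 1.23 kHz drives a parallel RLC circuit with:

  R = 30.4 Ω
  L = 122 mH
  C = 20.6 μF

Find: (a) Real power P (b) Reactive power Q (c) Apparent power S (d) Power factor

Step 1 — Angular frequency: ω = 2π·f = 2π·1230 = 7728 rad/s.
Step 2 — Component impedances:
  R: Z = R = 30.4 Ω
  L: Z = jωL = j·7728·0.122 = 0 + j942.9 Ω
  C: Z = 1/(jωC) = -j/(ω·C) = 0 - j6.281 Ω
Step 3 — Parallel combination: 1/Z_total = 1/R + 1/L + 1/C; Z_total = 1.261 - j6.061 Ω = 6.191∠-78.2° Ω.
Step 4 — Source phasor: V = 5.07∠-107.5° V = -1.525 - j4.835 V.
Step 5 — Current: I = V / Z = 0.7145 - j0.4002 A = 0.8189∠-29.3° A.
Step 6 — Complex power: S = V·I* = 0.8456 - j4.065 VA.
Step 7 — Real power: P = Re(S) = 0.8456 W.
Step 8 — Reactive power: Q = Im(S) = -4.065 VAR.
Step 9 — Apparent power: |S| = 4.152 VA.
Step 10 — Power factor: PF = P/|S| = 0.2036 (leading).

(a) P = 0.8456 W  (b) Q = -4.065 VAR  (c) S = 4.152 VA  (d) PF = 0.2036 (leading)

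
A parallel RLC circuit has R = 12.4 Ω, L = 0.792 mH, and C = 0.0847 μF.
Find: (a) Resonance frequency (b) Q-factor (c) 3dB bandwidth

Step 1 — Resonance: ω₀ = 1/√(LC) = 1/√(0.000792·8.47e-08) = 1.221e+05 rad/s.
Step 2 — f₀ = ω₀/(2π) = 1.943e+04 Hz.
Step 3 — Parallel Q: Q = R/(ω₀L) = 12.4/(1.221e+05·0.000792) = 0.1282.
Step 4 — Bandwidth: Δω = ω₀/Q = 9.521e+05 rad/s; BW = Δω/(2π) = 1.515e+05 Hz.

(a) f₀ = 1.943e+04 Hz  (b) Q = 0.1282  (c) BW = 1.515e+05 Hz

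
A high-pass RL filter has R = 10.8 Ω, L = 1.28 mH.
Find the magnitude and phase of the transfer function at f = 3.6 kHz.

Step 1 — Angular frequency: ω = 2π·3600 = 2.262e+04 rad/s.
Step 2 — Transfer function: H(jω) = jωL/(R + jωL).
Step 3 — Numerator jωL = j·28.95; denominator R + jωL = 10.8 + j28.95.
Step 4 — H = 0.8779 + j0.3275.
Step 5 — Magnitude: |H| = 0.9369 (-0.6 dB); phase: φ = 20.5°.

|H| = 0.9369 (-0.6 dB), φ = 20.5°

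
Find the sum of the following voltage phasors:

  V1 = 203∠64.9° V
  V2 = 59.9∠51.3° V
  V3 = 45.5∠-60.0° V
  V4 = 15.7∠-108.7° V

Step 1 — Convert each phasor to rectangular form:
  V1 = 203·(cos(64.9°) + j·sin(64.9°)) = 86.11 + j183.8 V
  V2 = 59.9·(cos(51.3°) + j·sin(51.3°)) = 37.45 + j46.75 V
  V3 = 45.5·(cos(-60.0°) + j·sin(-60.0°)) = 22.75 - j39.4 V
  V4 = 15.7·(cos(-108.7°) + j·sin(-108.7°)) = -5.034 - j14.87 V
Step 2 — Sum components: V_total = 141.3 + j176.3 V.
Step 3 — Convert to polar: |V_total| = 225.9 V, ∠V_total = 51.3°.

V_total = 225.9∠51.3° V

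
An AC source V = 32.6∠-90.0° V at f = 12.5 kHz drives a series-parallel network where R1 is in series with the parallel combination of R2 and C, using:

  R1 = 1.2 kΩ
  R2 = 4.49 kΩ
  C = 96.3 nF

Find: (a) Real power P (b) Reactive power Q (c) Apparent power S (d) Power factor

Step 1 — Angular frequency: ω = 2π·f = 2π·1.25e+04 = 7.854e+04 rad/s.
Step 2 — Component impedances:
  R1: Z = R = 1200 Ω
  R2: Z = R = 4490 Ω
  C: Z = 1/(jωC) = -j/(ω·C) = 0 - j132.2 Ω
Step 3 — Parallel branch: R2 || C = 1/(1/R2 + 1/C) = 3.89 - j132.1 Ω.
Step 4 — Series with R1: Z_total = R1 + (R2 || C) = 1204 - j132.1 Ω = 1211∠-6.3° Ω.
Step 5 — Source phasor: V = 32.6∠-90.0° V = 0 - j32.6 V.
Step 6 — Current: I = V / Z = 0.002936 - j0.02676 A = 0.02692∠-83.7° A.
Step 7 — Complex power: S = V·I* = 0.8723 - j0.09571 VA.
Step 8 — Real power: P = Re(S) = 0.8723 W.
Step 9 — Reactive power: Q = Im(S) = -0.09571 VAR.
Step 10 — Apparent power: |S| = 0.8775 VA.
Step 11 — Power factor: PF = P/|S| = 0.994 (leading).

(a) P = 0.8723 W  (b) Q = -0.09571 VAR  (c) S = 0.8775 VA  (d) PF = 0.994 (leading)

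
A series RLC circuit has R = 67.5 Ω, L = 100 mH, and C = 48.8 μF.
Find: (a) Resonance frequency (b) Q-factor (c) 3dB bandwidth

Step 1 — Resonance: ω₀ = 1/√(LC) = 1/√(0.1·4.88e-05) = 452.7 rad/s.
Step 2 — f₀ = ω₀/(2π) = 72.05 Hz.
Step 3 — Series Q: Q = ω₀L/R = 452.7·0.1/67.5 = 0.6706.
Step 4 — Bandwidth: Δω = ω₀/Q = 675 rad/s; BW = Δω/(2π) = 107.4 Hz.

(a) f₀ = 72.05 Hz  (b) Q = 0.6706  (c) BW = 107.4 Hz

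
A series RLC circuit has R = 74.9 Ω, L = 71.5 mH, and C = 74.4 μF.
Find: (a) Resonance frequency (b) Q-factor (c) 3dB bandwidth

Step 1 — Resonance: ω₀ = 1/√(LC) = 1/√(0.0715·7.44e-05) = 433.6 rad/s.
Step 2 — f₀ = ω₀/(2π) = 69.01 Hz.
Step 3 — Series Q: Q = ω₀L/R = 433.6·0.0715/74.9 = 0.4139.
Step 4 — Bandwidth: Δω = ω₀/Q = 1048 rad/s; BW = Δω/(2π) = 166.7 Hz.

(a) f₀ = 69.01 Hz  (b) Q = 0.4139  (c) BW = 166.7 Hz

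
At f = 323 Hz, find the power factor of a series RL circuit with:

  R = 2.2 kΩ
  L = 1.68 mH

Step 1 — Angular frequency: ω = 2π·f = 2π·323 = 2029 rad/s.
Step 2 — Component impedances:
  R: Z = R = 2200 Ω
  L: Z = jωL = j·2029·0.00168 = 0 + j3.41 Ω
Step 3 — Series combination: Z_total = R + L = 2200 + j3.41 Ω = 2200∠0.1° Ω.
Step 4 — Power factor: PF = cos(φ) = Re(Z)/|Z| = 2200/2200 = 1.
Step 5 — Type: Im(Z) = 3.41 ⇒ lagging (phase φ = 0.1°).

PF = 1 (lagging, φ = 0.1°)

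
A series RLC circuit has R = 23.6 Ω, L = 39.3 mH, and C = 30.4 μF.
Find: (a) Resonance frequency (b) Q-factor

Step 1 — Resonance condition Im(Z)=0 gives ω₀ = 1/√(LC).
Step 2 — ω₀ = 1/√(0.0393·3.04e-05) = 914.9 rad/s.
Step 3 — f₀ = ω₀/(2π) = 145.6 Hz.
Step 4 — Series Q: Q = ω₀L/R = 914.9·0.0393/23.6 = 1.524.

(a) f₀ = 145.6 Hz  (b) Q = 1.524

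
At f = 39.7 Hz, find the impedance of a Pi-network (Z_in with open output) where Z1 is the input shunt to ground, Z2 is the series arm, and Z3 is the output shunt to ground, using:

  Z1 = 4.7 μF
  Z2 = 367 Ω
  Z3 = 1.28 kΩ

Step 1 — Angular frequency: ω = 2π·f = 2π·39.7 = 249.4 rad/s.
Step 2 — Component impedances:
  Z1: Z = 1/(jωC) = -j/(ω·C) = 0 - j853 Ω
  Z2: Z = R = 367 Ω
  Z3: Z = R = 1280 Ω
Step 3 — With open output, the series arm Z2 and the output shunt Z3 appear in series to ground: Z2 + Z3 = 1647 Ω.
Step 4 — Parallel with input shunt Z1: Z_in = Z1 || (Z2 + Z3) = 348.3 - j672.6 Ω = 757.4∠-62.6° Ω.

Z = 348.3 - j672.6 Ω = 757.4∠-62.6° Ω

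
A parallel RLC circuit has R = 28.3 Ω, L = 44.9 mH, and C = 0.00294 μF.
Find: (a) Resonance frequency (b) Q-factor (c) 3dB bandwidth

Step 1 — Resonance: ω₀ = 1/√(LC) = 1/√(0.0449·2.94e-09) = 8.704e+04 rad/s.
Step 2 — f₀ = ω₀/(2π) = 1.385e+04 Hz.
Step 3 — Parallel Q: Q = R/(ω₀L) = 28.3/(8.704e+04·0.0449) = 0.007242.
Step 4 — Bandwidth: Δω = ω₀/Q = 1.202e+07 rad/s; BW = Δω/(2π) = 1.913e+06 Hz.

(a) f₀ = 1.385e+04 Hz  (b) Q = 0.007242  (c) BW = 1.913e+06 Hz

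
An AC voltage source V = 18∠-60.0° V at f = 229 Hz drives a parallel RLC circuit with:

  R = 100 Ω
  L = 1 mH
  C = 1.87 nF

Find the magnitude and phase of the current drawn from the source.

Step 1 — Angular frequency: ω = 2π·f = 2π·229 = 1439 rad/s.
Step 2 — Component impedances:
  R: Z = R = 100 Ω
  L: Z = jωL = j·1439·0.001 = 0 + j1.439 Ω
  C: Z = 1/(jωC) = -j/(ω·C) = 0 - j3.717e+05 Ω
Step 3 — Parallel combination: 1/Z_total = 1/R + 1/L + 1/C; Z_total = 0.0207 + j1.439 Ω = 1.439∠89.2° Ω.
Step 4 — Source phasor: V = 18∠-60.0° V = 9 - j15.59 V.
Step 5 — Ohm's law: I = V / Z_total = (9 - j15.59) / (0.0207 + j1.439) = -10.74 - j6.411 A.
Step 6 — Convert to polar: |I| = 12.51 A, ∠I = -149.2°.

I = 12.51∠-149.2° A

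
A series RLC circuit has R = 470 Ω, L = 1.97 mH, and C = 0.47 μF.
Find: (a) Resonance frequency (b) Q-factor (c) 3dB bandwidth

Step 1 — Resonance condition Im(Z)=0 gives ω₀ = 1/√(LC).
Step 2 — ω₀ = 1/√(0.00197·4.7e-07) = 3.286e+04 rad/s.
Step 3 — f₀ = ω₀/(2π) = 5230 Hz.
Step 4 — Series Q: Q = ω₀L/R = 3.286e+04·0.00197/470 = 0.1377.
Step 5 — 3dB bandwidth: Δω = ω₀/Q = 2.386e+05 rad/s; BW = Δω/(2π) = 3.797e+04 Hz.

(a) f₀ = 5230 Hz  (b) Q = 0.1377  (c) BW = 3.797e+04 Hz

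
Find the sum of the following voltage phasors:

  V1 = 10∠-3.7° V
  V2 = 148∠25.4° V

Step 1 — Convert each phasor to rectangular form:
  V1 = 10·(cos(-3.7°) + j·sin(-3.7°)) = 9.979 - j0.6453 V
  V2 = 148·(cos(25.4°) + j·sin(25.4°)) = 133.7 + j63.48 V
Step 2 — Sum components: V_total = 143.7 + j62.84 V.
Step 3 — Convert to polar: |V_total| = 156.8 V, ∠V_total = 23.6°.

V_total = 156.8∠23.6° V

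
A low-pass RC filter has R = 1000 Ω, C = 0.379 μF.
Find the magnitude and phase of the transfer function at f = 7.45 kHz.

Step 1 — Angular frequency: ω = 2π·7450 = 4.681e+04 rad/s.
Step 2 — Transfer function: H(jω) = 1/(1 + jωRC).
Step 3 — Denominator: 1 + jωRC = 1 + j·4.681e+04·1000·3.79e-07 = 1 + j17.74.
Step 4 — H = 0.003167 - j0.05619.
Step 5 — Magnitude: |H| = 0.05628 (-25.0 dB); phase: φ = -86.8°.

|H| = 0.05628 (-25.0 dB), φ = -86.8°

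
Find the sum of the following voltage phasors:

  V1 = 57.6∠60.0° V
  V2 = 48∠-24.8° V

Step 1 — Convert each phasor to rectangular form:
  V1 = 57.6·(cos(60.0°) + j·sin(60.0°)) = 28.8 + j49.88 V
  V2 = 48·(cos(-24.8°) + j·sin(-24.8°)) = 43.57 - j20.13 V
Step 2 — Sum components: V_total = 72.37 + j29.75 V.
Step 3 — Convert to polar: |V_total| = 78.25 V, ∠V_total = 22.3°.

V_total = 78.25∠22.3° V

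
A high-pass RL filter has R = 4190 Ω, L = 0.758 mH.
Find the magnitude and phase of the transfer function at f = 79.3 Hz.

Step 1 — Angular frequency: ω = 2π·79.3 = 498.3 rad/s.
Step 2 — Transfer function: H(jω) = jωL/(R + jωL).
Step 3 — Numerator jωL = j·0.3777; denominator R + jωL = 4190 + j0.3777.
Step 4 — H = 8.125e-09 + j9.014e-05.
Step 5 — Magnitude: |H| = 9.014e-05 (-80.9 dB); phase: φ = 90.0°.

|H| = 9.014e-05 (-80.9 dB), φ = 90.0°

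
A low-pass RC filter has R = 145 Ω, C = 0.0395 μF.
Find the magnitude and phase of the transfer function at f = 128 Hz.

Step 1 — Angular frequency: ω = 2π·128 = 804.2 rad/s.
Step 2 — Transfer function: H(jω) = 1/(1 + jωRC).
Step 3 — Denominator: 1 + jωRC = 1 + j·804.2·145·3.95e-08 = 1 + j0.004606.
Step 4 — H = 1 - j0.004606.
Step 5 — Magnitude: |H| = 1 (-0.0 dB); phase: φ = -0.3°.

|H| = 1 (-0.0 dB), φ = -0.3°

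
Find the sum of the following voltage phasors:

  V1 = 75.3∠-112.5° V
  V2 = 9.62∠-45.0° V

Step 1 — Convert each phasor to rectangular form:
  V1 = 75.3·(cos(-112.5°) + j·sin(-112.5°)) = -28.82 - j69.57 V
  V2 = 9.62·(cos(-45.0°) + j·sin(-45.0°)) = 6.802 - j6.802 V
Step 2 — Sum components: V_total = -22.01 - j76.37 V.
Step 3 — Convert to polar: |V_total| = 79.48 V, ∠V_total = -106.1°.

V_total = 79.48∠-106.1° V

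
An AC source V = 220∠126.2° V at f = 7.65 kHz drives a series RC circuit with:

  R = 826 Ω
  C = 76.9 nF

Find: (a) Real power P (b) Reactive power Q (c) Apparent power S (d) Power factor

Step 1 — Angular frequency: ω = 2π·f = 2π·7650 = 4.807e+04 rad/s.
Step 2 — Component impedances:
  R: Z = R = 826 Ω
  C: Z = 1/(jωC) = -j/(ω·C) = 0 - j270.5 Ω
Step 3 — Series combination: Z_total = R + C = 826 - j270.5 Ω = 869.2∠-18.1° Ω.
Step 4 — Source phasor: V = 220∠126.2° V = -129.9 + j177.5 V.
Step 5 — Current: I = V / Z = -0.2056 + j0.1476 A = 0.2531∠144.3° A.
Step 6 — Complex power: S = V·I* = 52.92 - j17.33 VA.
Step 7 — Real power: P = Re(S) = 52.92 W.
Step 8 — Reactive power: Q = Im(S) = -17.33 VAR.
Step 9 — Apparent power: |S| = 55.68 VA.
Step 10 — Power factor: PF = P/|S| = 0.9503 (leading).

(a) P = 52.92 W  (b) Q = -17.33 VAR  (c) S = 55.68 VA  (d) PF = 0.9503 (leading)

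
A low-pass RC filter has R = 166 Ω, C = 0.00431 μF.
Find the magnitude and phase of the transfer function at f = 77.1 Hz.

Step 1 — Angular frequency: ω = 2π·77.1 = 484.4 rad/s.
Step 2 — Transfer function: H(jω) = 1/(1 + jωRC).
Step 3 — Denominator: 1 + jωRC = 1 + j·484.4·166·4.31e-09 = 1 + j0.0003466.
Step 4 — H = 1 - j0.0003466.
Step 5 — Magnitude: |H| = 1 (-0.0 dB); phase: φ = -0.0°.

|H| = 1 (-0.0 dB), φ = -0.0°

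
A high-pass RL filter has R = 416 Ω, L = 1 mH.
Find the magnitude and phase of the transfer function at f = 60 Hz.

Step 1 — Angular frequency: ω = 2π·60 = 377 rad/s.
Step 2 — Transfer function: H(jω) = jωL/(R + jωL).
Step 3 — Numerator jωL = j·0.377; denominator R + jωL = 416 + j0.377.
Step 4 — H = 8.212e-07 + j0.0009062.
Step 5 — Magnitude: |H| = 0.0009062 (-60.9 dB); phase: φ = 89.9°.

|H| = 0.0009062 (-60.9 dB), φ = 89.9°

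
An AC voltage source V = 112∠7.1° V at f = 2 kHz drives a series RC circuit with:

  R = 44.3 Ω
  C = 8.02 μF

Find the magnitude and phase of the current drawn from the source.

Step 1 — Angular frequency: ω = 2π·f = 2π·2000 = 1.257e+04 rad/s.
Step 2 — Component impedances:
  R: Z = R = 44.3 Ω
  C: Z = 1/(jωC) = -j/(ω·C) = 0 - j9.922 Ω
Step 3 — Series combination: Z_total = R + C = 44.3 - j9.922 Ω = 45.4∠-12.6° Ω.
Step 4 — Source phasor: V = 112∠7.1° V = 111.1 + j13.84 V.
Step 5 — Ohm's law: I = V / Z_total = (111.1 + j13.84) / (44.3 - j9.922) = 2.322 + j0.8327 A.
Step 6 — Convert to polar: |I| = 2.467 A, ∠I = 19.7°.

I = 2.467∠19.7° A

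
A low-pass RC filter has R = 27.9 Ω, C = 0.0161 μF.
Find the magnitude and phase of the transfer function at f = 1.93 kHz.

Step 1 — Angular frequency: ω = 2π·1930 = 1.213e+04 rad/s.
Step 2 — Transfer function: H(jω) = 1/(1 + jωRC).
Step 3 — Denominator: 1 + jωRC = 1 + j·1.213e+04·27.9·1.61e-08 = 1 + j0.005447.
Step 4 — H = 1 - j0.005447.
Step 5 — Magnitude: |H| = 1 (-0.0 dB); phase: φ = -0.3°.

|H| = 1 (-0.0 dB), φ = -0.3°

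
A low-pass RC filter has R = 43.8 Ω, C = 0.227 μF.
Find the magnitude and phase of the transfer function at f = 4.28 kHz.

Step 1 — Angular frequency: ω = 2π·4280 = 2.689e+04 rad/s.
Step 2 — Transfer function: H(jω) = 1/(1 + jωRC).
Step 3 — Denominator: 1 + jωRC = 1 + j·2.689e+04·43.8·2.27e-07 = 1 + j0.2674.
Step 4 — H = 0.9333 - j0.2495.
Step 5 — Magnitude: |H| = 0.9661 (-0.3 dB); phase: φ = -15.0°.

|H| = 0.9661 (-0.3 dB), φ = -15.0°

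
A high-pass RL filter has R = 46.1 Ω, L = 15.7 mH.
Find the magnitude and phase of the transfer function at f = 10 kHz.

Step 1 — Angular frequency: ω = 2π·1e+04 = 6.283e+04 rad/s.
Step 2 — Transfer function: H(jω) = jωL/(R + jωL).
Step 3 — Numerator jωL = j·986.5; denominator R + jωL = 46.1 + j986.5.
Step 4 — H = 0.9978 + j0.04663.
Step 5 — Magnitude: |H| = 0.9989 (-0.0 dB); phase: φ = 2.7°.

|H| = 0.9989 (-0.0 dB), φ = 2.7°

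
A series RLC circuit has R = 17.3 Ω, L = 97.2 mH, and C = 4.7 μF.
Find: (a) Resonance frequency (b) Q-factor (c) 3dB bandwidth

Step 1 — Resonance condition Im(Z)=0 gives ω₀ = 1/√(LC).
Step 2 — ω₀ = 1/√(0.0972·4.7e-06) = 1480 rad/s.
Step 3 — f₀ = ω₀/(2π) = 235.5 Hz.
Step 4 — Series Q: Q = ω₀L/R = 1480·0.0972/17.3 = 8.313.
Step 5 — 3dB bandwidth: Δω = ω₀/Q = 178 rad/s; BW = Δω/(2π) = 28.33 Hz.

(a) f₀ = 235.5 Hz  (b) Q = 8.313  (c) BW = 28.33 Hz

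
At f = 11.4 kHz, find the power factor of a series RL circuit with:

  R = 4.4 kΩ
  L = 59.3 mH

Step 1 — Angular frequency: ω = 2π·f = 2π·1.14e+04 = 7.163e+04 rad/s.
Step 2 — Component impedances:
  R: Z = R = 4400 Ω
  L: Z = jωL = j·7.163e+04·0.0593 = 0 + j4248 Ω
Step 3 — Series combination: Z_total = R + L = 4400 + j4248 Ω = 6116∠44.0° Ω.
Step 4 — Power factor: PF = cos(φ) = Re(Z)/|Z| = 4400/6115.7 = 0.7195.
Step 5 — Type: Im(Z) = 4248 ⇒ lagging (phase φ = 44.0°).

PF = 0.7195 (lagging, φ = 44.0°)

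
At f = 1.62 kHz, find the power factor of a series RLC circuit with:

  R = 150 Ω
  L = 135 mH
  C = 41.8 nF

Step 1 — Angular frequency: ω = 2π·f = 2π·1620 = 1.018e+04 rad/s.
Step 2 — Component impedances:
  R: Z = R = 150 Ω
  L: Z = jωL = j·1.018e+04·0.135 = 0 + j1374 Ω
  C: Z = 1/(jωC) = -j/(ω·C) = 0 - j2350 Ω
Step 3 — Series combination: Z_total = R + L + C = 150 - j976.2 Ω = 987.7∠-81.3° Ω.
Step 4 — Power factor: PF = cos(φ) = Re(Z)/|Z| = 150/987.7 = 0.1519.
Step 5 — Type: Im(Z) = -976.2 ⇒ leading (phase φ = -81.3°).

PF = 0.1519 (leading, φ = -81.3°)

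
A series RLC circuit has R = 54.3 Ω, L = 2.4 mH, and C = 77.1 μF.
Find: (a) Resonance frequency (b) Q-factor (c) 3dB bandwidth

Step 1 — Resonance condition Im(Z)=0 gives ω₀ = 1/√(LC).
Step 2 — ω₀ = 1/√(0.0024·7.71e-05) = 2325 rad/s.
Step 3 — f₀ = ω₀/(2π) = 370 Hz.
Step 4 — Series Q: Q = ω₀L/R = 2325·0.0024/54.3 = 0.1027.
Step 5 — 3dB bandwidth: Δω = ω₀/Q = 2.262e+04 rad/s; BW = Δω/(2π) = 3601 Hz.

(a) f₀ = 370 Hz  (b) Q = 0.1027  (c) BW = 3601 Hz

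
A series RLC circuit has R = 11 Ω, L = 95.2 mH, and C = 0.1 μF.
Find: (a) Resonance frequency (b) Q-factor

Step 1 — Resonance condition Im(Z)=0 gives ω₀ = 1/√(LC).
Step 2 — ω₀ = 1/√(0.0952·1e-07) = 1.025e+04 rad/s.
Step 3 — f₀ = ω₀/(2π) = 1631 Hz.
Step 4 — Series Q: Q = ω₀L/R = 1.025e+04·0.0952/11 = 88.7.

(a) f₀ = 1631 Hz  (b) Q = 88.7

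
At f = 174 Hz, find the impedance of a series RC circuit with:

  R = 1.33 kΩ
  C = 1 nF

Step 1 — Angular frequency: ω = 2π·f = 2π·174 = 1093 rad/s.
Step 2 — Component impedances:
  R: Z = R = 1330 Ω
  C: Z = 1/(jωC) = -j/(ω·C) = 0 - j9.147e+05 Ω
Step 3 — Series combination: Z_total = R + C = 1330 - j9.147e+05 Ω = 9.147e+05∠-89.9° Ω.

Z = 1330 - j9.147e+05 Ω = 9.147e+05∠-89.9° Ω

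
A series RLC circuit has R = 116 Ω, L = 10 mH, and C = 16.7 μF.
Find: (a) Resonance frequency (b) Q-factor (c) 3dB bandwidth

Step 1 — Resonance condition Im(Z)=0 gives ω₀ = 1/√(LC).
Step 2 — ω₀ = 1/√(0.01·1.67e-05) = 2447 rad/s.
Step 3 — f₀ = ω₀/(2π) = 389.5 Hz.
Step 4 — Series Q: Q = ω₀L/R = 2447·0.01/116 = 0.211.
Step 5 — 3dB bandwidth: Δω = ω₀/Q = 1.16e+04 rad/s; BW = Δω/(2π) = 1846 Hz.

(a) f₀ = 389.5 Hz  (b) Q = 0.211  (c) BW = 1846 Hz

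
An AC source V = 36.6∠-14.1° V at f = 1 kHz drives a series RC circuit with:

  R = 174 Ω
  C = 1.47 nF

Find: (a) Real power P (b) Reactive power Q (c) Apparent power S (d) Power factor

Step 1 — Angular frequency: ω = 2π·f = 2π·1000 = 6283 rad/s.
Step 2 — Component impedances:
  R: Z = R = 174 Ω
  C: Z = 1/(jωC) = -j/(ω·C) = 0 - j1.083e+05 Ω
Step 3 — Series combination: Z_total = R + C = 174 - j1.083e+05 Ω = 1.083e+05∠-89.9° Ω.
Step 4 — Source phasor: V = 36.6∠-14.1° V = 35.5 - j8.916 V.
Step 5 — Current: I = V / Z = 8.288e-05 + j0.0003277 A = 0.000338∠75.8° A.
Step 6 — Complex power: S = V·I* = 1.988e-05 - j0.01237 VA.
Step 7 — Real power: P = Re(S) = 1.988e-05 W.
Step 8 — Reactive power: Q = Im(S) = -0.01237 VAR.
Step 9 — Apparent power: |S| = 0.01237 VA.
Step 10 — Power factor: PF = P/|S| = 0.001607 (leading).

(a) P = 1.988e-05 W  (b) Q = -0.01237 VAR  (c) S = 0.01237 VA  (d) PF = 0.001607 (leading)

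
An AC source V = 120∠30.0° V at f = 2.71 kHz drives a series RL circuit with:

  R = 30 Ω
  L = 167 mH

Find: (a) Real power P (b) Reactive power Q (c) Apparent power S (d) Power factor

Step 1 — Angular frequency: ω = 2π·f = 2π·2710 = 1.703e+04 rad/s.
Step 2 — Component impedances:
  R: Z = R = 30 Ω
  L: Z = jωL = j·1.703e+04·0.167 = 0 + j2844 Ω
Step 3 — Series combination: Z_total = R + L = 30 + j2844 Ω = 2844∠89.4° Ω.
Step 4 — Source phasor: V = 120∠30.0° V = 103.9 + j60 V.
Step 5 — Current: I = V / Z = 0.02148 - j0.03632 A = 0.0422∠-59.4° A.
Step 6 — Complex power: S = V·I* = 0.05342 + j5.063 VA.
Step 7 — Real power: P = Re(S) = 0.05342 W.
Step 8 — Reactive power: Q = Im(S) = 5.063 VAR.
Step 9 — Apparent power: |S| = 5.064 VA.
Step 10 — Power factor: PF = P/|S| = 0.01055 (lagging).

(a) P = 0.05342 W  (b) Q = 5.063 VAR  (c) S = 5.064 VA  (d) PF = 0.01055 (lagging)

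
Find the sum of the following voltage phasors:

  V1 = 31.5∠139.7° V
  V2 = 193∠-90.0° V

Step 1 — Convert each phasor to rectangular form:
  V1 = 31.5·(cos(139.7°) + j·sin(139.7°)) = -24.02 + j20.37 V
  V2 = 193·(cos(-90.0°) + j·sin(-90.0°)) = 0 - j193 V
Step 2 — Sum components: V_total = -24.02 - j172.6 V.
Step 3 — Convert to polar: |V_total| = 174.3 V, ∠V_total = -97.9°.

V_total = 174.3∠-97.9° V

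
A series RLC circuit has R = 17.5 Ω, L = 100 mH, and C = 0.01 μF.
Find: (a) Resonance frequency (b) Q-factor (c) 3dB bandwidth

Step 1 — Resonance: ω₀ = 1/√(LC) = 1/√(0.1·1e-08) = 3.162e+04 rad/s.
Step 2 — f₀ = ω₀/(2π) = 5033 Hz.
Step 3 — Series Q: Q = ω₀L/R = 3.162e+04·0.1/17.5 = 180.7.
Step 4 — Bandwidth: Δω = ω₀/Q = 175 rad/s; BW = Δω/(2π) = 27.85 Hz.

(a) f₀ = 5033 Hz  (b) Q = 180.7  (c) BW = 27.85 Hz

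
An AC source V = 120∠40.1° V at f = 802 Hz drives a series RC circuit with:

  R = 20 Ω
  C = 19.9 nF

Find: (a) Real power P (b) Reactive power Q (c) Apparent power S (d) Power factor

Step 1 — Angular frequency: ω = 2π·f = 2π·802 = 5039 rad/s.
Step 2 — Component impedances:
  R: Z = R = 20 Ω
  C: Z = 1/(jωC) = -j/(ω·C) = 0 - j9972 Ω
Step 3 — Series combination: Z_total = R + C = 20 - j9972 Ω = 9972∠-89.9° Ω.
Step 4 — Source phasor: V = 120∠40.1° V = 91.79 + j77.29 V.
Step 5 — Current: I = V / Z = -0.007733 + j0.00922 A = 0.01203∠130.0° A.
Step 6 — Complex power: S = V·I* = 0.002896 - j1.444 VA.
Step 7 — Real power: P = Re(S) = 0.002896 W.
Step 8 — Reactive power: Q = Im(S) = -1.444 VAR.
Step 9 — Apparent power: |S| = 1.444 VA.
Step 10 — Power factor: PF = P/|S| = 0.002006 (leading).

(a) P = 0.002896 W  (b) Q = -1.444 VAR  (c) S = 1.444 VA  (d) PF = 0.002006 (leading)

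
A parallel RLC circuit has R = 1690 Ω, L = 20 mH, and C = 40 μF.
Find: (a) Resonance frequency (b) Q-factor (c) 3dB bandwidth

Step 1 — Resonance: ω₀ = 1/√(LC) = 1/√(0.02·4e-05) = 1118 rad/s.
Step 2 — f₀ = ω₀/(2π) = 177.9 Hz.
Step 3 — Parallel Q: Q = R/(ω₀L) = 1690/(1118·0.02) = 75.58.
Step 4 — Bandwidth: Δω = ω₀/Q = 14.79 rad/s; BW = Δω/(2π) = 2.354 Hz.

(a) f₀ = 177.9 Hz  (b) Q = 75.58  (c) BW = 2.354 Hz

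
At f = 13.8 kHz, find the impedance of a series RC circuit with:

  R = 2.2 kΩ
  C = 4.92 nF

Step 1 — Angular frequency: ω = 2π·f = 2π·1.38e+04 = 8.671e+04 rad/s.
Step 2 — Component impedances:
  R: Z = R = 2200 Ω
  C: Z = 1/(jωC) = -j/(ω·C) = 0 - j2344 Ω
Step 3 — Series combination: Z_total = R + C = 2200 - j2344 Ω = 3215∠-46.8° Ω.

Z = 2200 - j2344 Ω = 3215∠-46.8° Ω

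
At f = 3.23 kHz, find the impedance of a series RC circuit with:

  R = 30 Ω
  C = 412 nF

Step 1 — Angular frequency: ω = 2π·f = 2π·3230 = 2.029e+04 rad/s.
Step 2 — Component impedances:
  R: Z = R = 30 Ω
  C: Z = 1/(jωC) = -j/(ω·C) = 0 - j119.6 Ω
Step 3 — Series combination: Z_total = R + C = 30 - j119.6 Ω = 123.3∠-75.9° Ω.

Z = 30 - j119.6 Ω = 123.3∠-75.9° Ω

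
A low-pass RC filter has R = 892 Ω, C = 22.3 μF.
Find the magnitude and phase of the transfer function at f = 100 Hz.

Step 1 — Angular frequency: ω = 2π·100 = 628.3 rad/s.
Step 2 — Transfer function: H(jω) = 1/(1 + jωRC).
Step 3 — Denominator: 1 + jωRC = 1 + j·628.3·892·2.23e-05 = 1 + j12.5.
Step 4 — H = 0.006361 - j0.0795.
Step 5 — Magnitude: |H| = 0.07976 (-22.0 dB); phase: φ = -85.4°.

|H| = 0.07976 (-22.0 dB), φ = -85.4°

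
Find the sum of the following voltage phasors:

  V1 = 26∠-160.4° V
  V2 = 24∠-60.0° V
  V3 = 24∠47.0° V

Step 1 — Convert each phasor to rectangular form:
  V1 = 26·(cos(-160.4°) + j·sin(-160.4°)) = -24.49 - j8.722 V
  V2 = 24·(cos(-60.0°) + j·sin(-60.0°)) = 12 - j20.78 V
  V3 = 24·(cos(47.0°) + j·sin(47.0°)) = 16.37 + j17.55 V
Step 2 — Sum components: V_total = 3.874 - j11.95 V.
Step 3 — Convert to polar: |V_total| = 12.57 V, ∠V_total = -72.0°.

V_total = 12.57∠-72.0° V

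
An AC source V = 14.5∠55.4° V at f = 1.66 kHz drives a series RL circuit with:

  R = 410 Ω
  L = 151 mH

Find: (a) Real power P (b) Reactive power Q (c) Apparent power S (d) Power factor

Step 1 — Angular frequency: ω = 2π·f = 2π·1660 = 1.043e+04 rad/s.
Step 2 — Component impedances:
  R: Z = R = 410 Ω
  L: Z = jωL = j·1.043e+04·0.151 = 0 + j1575 Ω
Step 3 — Series combination: Z_total = R + L = 410 + j1575 Ω = 1627∠75.4° Ω.
Step 4 — Source phasor: V = 14.5∠55.4° V = 8.234 + j11.94 V.
Step 5 — Current: I = V / Z = 0.008372 - j0.003049 A = 0.00891∠-20.0° A.
Step 6 — Complex power: S = V·I* = 0.03255 + j0.125 VA.
Step 7 — Real power: P = Re(S) = 0.03255 W.
Step 8 — Reactive power: Q = Im(S) = 0.125 VAR.
Step 9 — Apparent power: |S| = 0.1292 VA.
Step 10 — Power factor: PF = P/|S| = 0.2519 (lagging).

(a) P = 0.03255 W  (b) Q = 0.125 VAR  (c) S = 0.1292 VA  (d) PF = 0.2519 (lagging)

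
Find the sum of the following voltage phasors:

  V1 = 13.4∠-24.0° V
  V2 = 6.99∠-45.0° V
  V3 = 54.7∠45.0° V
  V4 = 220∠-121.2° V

Step 1 — Convert each phasor to rectangular form:
  V1 = 13.4·(cos(-24.0°) + j·sin(-24.0°)) = 12.24 - j5.45 V
  V2 = 6.99·(cos(-45.0°) + j·sin(-45.0°)) = 4.943 - j4.943 V
  V3 = 54.7·(cos(45.0°) + j·sin(45.0°)) = 38.68 + j38.68 V
  V4 = 220·(cos(-121.2°) + j·sin(-121.2°)) = -114 - j188.2 V
Step 2 — Sum components: V_total = -58.1 - j159.9 V.
Step 3 — Convert to polar: |V_total| = 170.1 V, ∠V_total = -110.0°.

V_total = 170.1∠-110.0° V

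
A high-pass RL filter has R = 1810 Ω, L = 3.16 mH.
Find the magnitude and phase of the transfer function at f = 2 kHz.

Step 1 — Angular frequency: ω = 2π·2000 = 1.257e+04 rad/s.
Step 2 — Transfer function: H(jω) = jωL/(R + jωL).
Step 3 — Numerator jωL = j·39.71; denominator R + jωL = 1810 + j39.71.
Step 4 — H = 0.0004811 + j0.02193.
Step 5 — Magnitude: |H| = 0.02193 (-33.2 dB); phase: φ = 88.7°.

|H| = 0.02193 (-33.2 dB), φ = 88.7°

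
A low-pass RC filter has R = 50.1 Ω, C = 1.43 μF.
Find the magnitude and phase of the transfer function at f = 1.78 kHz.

Step 1 — Angular frequency: ω = 2π·1780 = 1.118e+04 rad/s.
Step 2 — Transfer function: H(jω) = 1/(1 + jωRC).
Step 3 — Denominator: 1 + jωRC = 1 + j·1.118e+04·50.1·1.43e-06 = 1 + j0.8013.
Step 4 — H = 0.609 - j0.488.
Step 5 — Magnitude: |H| = 0.7804 (-2.2 dB); phase: φ = -38.7°.

|H| = 0.7804 (-2.2 dB), φ = -38.7°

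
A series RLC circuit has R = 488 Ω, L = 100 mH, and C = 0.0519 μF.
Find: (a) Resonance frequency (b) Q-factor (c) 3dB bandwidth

Step 1 — Resonance condition Im(Z)=0 gives ω₀ = 1/√(LC).
Step 2 — ω₀ = 1/√(0.1·5.19e-08) = 1.388e+04 rad/s.
Step 3 — f₀ = ω₀/(2π) = 2209 Hz.
Step 4 — Series Q: Q = ω₀L/R = 1.388e+04·0.1/488 = 2.844.
Step 5 — 3dB bandwidth: Δω = ω₀/Q = 4880 rad/s; BW = Δω/(2π) = 776.7 Hz.

(a) f₀ = 2209 Hz  (b) Q = 2.844  (c) BW = 776.7 Hz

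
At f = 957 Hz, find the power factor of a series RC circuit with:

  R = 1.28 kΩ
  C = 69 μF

Step 1 — Angular frequency: ω = 2π·f = 2π·957 = 6013 rad/s.
Step 2 — Component impedances:
  R: Z = R = 1280 Ω
  C: Z = 1/(jωC) = -j/(ω·C) = 0 - j2.41 Ω
Step 3 — Series combination: Z_total = R + C = 1280 - j2.41 Ω = 1280∠-0.1° Ω.
Step 4 — Power factor: PF = cos(φ) = Re(Z)/|Z| = 1280/1280 = 1.
Step 5 — Type: Im(Z) = -2.41 ⇒ leading (phase φ = -0.1°).

PF = 1 (leading, φ = -0.1°)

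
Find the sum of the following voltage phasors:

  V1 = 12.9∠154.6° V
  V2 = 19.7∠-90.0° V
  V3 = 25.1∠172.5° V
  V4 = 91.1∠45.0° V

Step 1 — Convert each phasor to rectangular form:
  V1 = 12.9·(cos(154.6°) + j·sin(154.6°)) = -11.65 + j5.533 V
  V2 = 19.7·(cos(-90.0°) + j·sin(-90.0°)) = 0 - j19.7 V
  V3 = 25.1·(cos(172.5°) + j·sin(172.5°)) = -24.89 + j3.276 V
  V4 = 91.1·(cos(45.0°) + j·sin(45.0°)) = 64.42 + j64.42 V
Step 2 — Sum components: V_total = 27.88 + j53.53 V.
Step 3 — Convert to polar: |V_total| = 60.35 V, ∠V_total = 62.5°.

V_total = 60.35∠62.5° V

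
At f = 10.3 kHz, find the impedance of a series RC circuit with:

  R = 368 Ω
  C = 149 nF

Step 1 — Angular frequency: ω = 2π·f = 2π·1.03e+04 = 6.472e+04 rad/s.
Step 2 — Component impedances:
  R: Z = R = 368 Ω
  C: Z = 1/(jωC) = -j/(ω·C) = 0 - j103.7 Ω
Step 3 — Series combination: Z_total = R + C = 368 - j103.7 Ω = 382.3∠-15.7° Ω.

Z = 368 - j103.7 Ω = 382.3∠-15.7° Ω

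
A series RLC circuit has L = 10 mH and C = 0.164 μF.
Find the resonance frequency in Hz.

Step 1 — Resonance condition Im(Z)=0 gives ω₀ = 1/√(LC).
Step 2 — ω₀ = 1/√(0.01·1.64e-07) = 2.469e+04 rad/s.
Step 3 — f₀ = ω₀/(2π) = 3930 Hz.

f₀ = 3930 Hz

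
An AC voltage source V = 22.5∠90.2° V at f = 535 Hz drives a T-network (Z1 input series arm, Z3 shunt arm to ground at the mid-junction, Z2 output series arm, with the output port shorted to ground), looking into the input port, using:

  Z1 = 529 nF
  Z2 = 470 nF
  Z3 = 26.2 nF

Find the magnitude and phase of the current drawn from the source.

Step 1 — Angular frequency: ω = 2π·f = 2π·535 = 3362 rad/s.
Step 2 — Component impedances:
  Z1: Z = 1/(jωC) = -j/(ω·C) = 0 - j562.4 Ω
  Z2: Z = 1/(jωC) = -j/(ω·C) = 0 - j632.9 Ω
  Z3: Z = 1/(jωC) = -j/(ω·C) = 0 - j1.135e+04 Ω
Step 3 — With the output port shorted to ground, the output series arm Z2 runs from the junction to ground; the shunt arm Z3 also runs from the junction to ground. They appear in parallel: Z3 || Z2 = 0 - j599.5 Ω.
Step 4 — Series with input arm Z1: Z_in = Z1 + (Z3 || Z2) = 0 - j1162 Ω = 1162∠-90.0° Ω.
Step 5 — Source phasor: V = 22.5∠90.2° V = -0.07854 + j22.5 V.
Step 6 — Ohm's law: I = V / Z_total = (-0.07854 + j22.5) / (0 - j1162) = -0.01936 - j6.76e-05 A.
Step 7 — Convert to polar: |I| = 0.01937 A, ∠I = -179.8°.

I = 0.01937∠-179.8° A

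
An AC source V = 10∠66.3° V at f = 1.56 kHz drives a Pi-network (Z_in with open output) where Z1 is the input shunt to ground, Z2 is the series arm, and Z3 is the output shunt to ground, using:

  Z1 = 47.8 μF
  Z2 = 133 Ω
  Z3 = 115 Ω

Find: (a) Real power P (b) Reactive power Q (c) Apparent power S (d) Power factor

Step 1 — Angular frequency: ω = 2π·f = 2π·1560 = 9802 rad/s.
Step 2 — Component impedances:
  Z1: Z = 1/(jωC) = -j/(ω·C) = 0 - j2.134 Ω
  Z2: Z = R = 133 Ω
  Z3: Z = R = 115 Ω
Step 3 — With open output, the series arm Z2 and the output shunt Z3 appear in series to ground: Z2 + Z3 = 248 Ω.
Step 4 — Parallel with input shunt Z1: Z_in = Z1 || (Z2 + Z3) = 0.01837 - j2.134 Ω = 2.134∠-89.5° Ω.
Step 5 — Source phasor: V = 10∠66.3° V = 4.019 + j9.157 V.
Step 6 — Current: I = V / Z = -4.274 + j1.92 A = 4.685∠155.8° A.
Step 7 — Complex power: S = V·I* = 0.4032 - j46.85 VA.
Step 8 — Real power: P = Re(S) = 0.4032 W.
Step 9 — Reactive power: Q = Im(S) = -46.85 VAR.
Step 10 — Apparent power: |S| = 46.85 VA.
Step 11 — Power factor: PF = P/|S| = 0.008606 (leading).

(a) P = 0.4032 W  (b) Q = -46.85 VAR  (c) S = 46.85 VA  (d) PF = 0.008606 (leading)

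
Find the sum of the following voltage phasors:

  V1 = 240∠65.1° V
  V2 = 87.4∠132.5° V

Step 1 — Convert each phasor to rectangular form:
  V1 = 240·(cos(65.1°) + j·sin(65.1°)) = 101 + j217.7 V
  V2 = 87.4·(cos(132.5°) + j·sin(132.5°)) = -59.05 + j64.44 V
Step 2 — Sum components: V_total = 42 + j282.1 V.
Step 3 — Convert to polar: |V_total| = 285.2 V, ∠V_total = 81.5°.

V_total = 285.2∠81.5° V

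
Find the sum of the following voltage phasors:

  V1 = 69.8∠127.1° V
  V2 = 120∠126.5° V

Step 1 — Convert each phasor to rectangular form:
  V1 = 69.8·(cos(127.1°) + j·sin(127.1°)) = -42.1 + j55.67 V
  V2 = 120·(cos(126.5°) + j·sin(126.5°)) = -71.38 + j96.46 V
Step 2 — Sum components: V_total = -113.5 + j152.1 V.
Step 3 — Convert to polar: |V_total| = 189.8 V, ∠V_total = 126.7°.

V_total = 189.8∠126.7° V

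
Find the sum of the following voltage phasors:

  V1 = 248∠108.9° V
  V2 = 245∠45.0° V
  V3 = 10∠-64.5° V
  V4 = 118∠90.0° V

Step 1 — Convert each phasor to rectangular form:
  V1 = 248·(cos(108.9°) + j·sin(108.9°)) = -80.33 + j234.6 V
  V2 = 245·(cos(45.0°) + j·sin(45.0°)) = 173.2 + j173.2 V
  V3 = 10·(cos(-64.5°) + j·sin(-64.5°)) = 4.305 - j9.026 V
  V4 = 118·(cos(90.0°) + j·sin(90.0°)) = 0 + j118 V
Step 2 — Sum components: V_total = 97.21 + j516.8 V.
Step 3 — Convert to polar: |V_total| = 525.9 V, ∠V_total = 79.3°.

V_total = 525.9∠79.3° V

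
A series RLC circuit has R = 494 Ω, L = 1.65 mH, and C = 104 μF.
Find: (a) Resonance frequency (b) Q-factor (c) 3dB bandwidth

Step 1 — Resonance: ω₀ = 1/√(LC) = 1/√(0.00165·0.000104) = 2414 rad/s.
Step 2 — f₀ = ω₀/(2π) = 384.2 Hz.
Step 3 — Series Q: Q = ω₀L/R = 2414·0.00165/494 = 0.008063.
Step 4 — Bandwidth: Δω = ω₀/Q = 2.994e+05 rad/s; BW = Δω/(2π) = 4.765e+04 Hz.

(a) f₀ = 384.2 Hz  (b) Q = 0.008063  (c) BW = 4.765e+04 Hz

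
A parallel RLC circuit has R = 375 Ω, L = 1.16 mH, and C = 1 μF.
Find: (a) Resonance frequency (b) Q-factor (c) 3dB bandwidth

Step 1 — Resonance: ω₀ = 1/√(LC) = 1/√(0.00116·1e-06) = 2.936e+04 rad/s.
Step 2 — f₀ = ω₀/(2π) = 4673 Hz.
Step 3 — Parallel Q: Q = R/(ω₀L) = 375/(2.936e+04·0.00116) = 11.01.
Step 4 — Bandwidth: Δω = ω₀/Q = 2667 rad/s; BW = Δω/(2π) = 424.4 Hz.

(a) f₀ = 4673 Hz  (b) Q = 11.01  (c) BW = 424.4 Hz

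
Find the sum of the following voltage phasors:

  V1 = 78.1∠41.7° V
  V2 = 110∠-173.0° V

Step 1 — Convert each phasor to rectangular form:
  V1 = 78.1·(cos(41.7°) + j·sin(41.7°)) = 58.31 + j51.95 V
  V2 = 110·(cos(-173.0°) + j·sin(-173.0°)) = -109.2 - j13.41 V
Step 2 — Sum components: V_total = -50.87 + j38.55 V.
Step 3 — Convert to polar: |V_total| = 63.82 V, ∠V_total = 142.8°.

V_total = 63.82∠142.8° V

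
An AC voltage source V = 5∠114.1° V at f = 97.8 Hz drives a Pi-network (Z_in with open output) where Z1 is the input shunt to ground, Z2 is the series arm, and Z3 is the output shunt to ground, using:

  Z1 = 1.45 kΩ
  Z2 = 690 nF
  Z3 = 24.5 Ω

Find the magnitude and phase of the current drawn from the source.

Step 1 — Angular frequency: ω = 2π·f = 2π·97.8 = 614.5 rad/s.
Step 2 — Component impedances:
  Z1: Z = R = 1450 Ω
  Z2: Z = 1/(jωC) = -j/(ω·C) = 0 - j2358 Ω
  Z3: Z = R = 24.5 Ω
Step 3 — With open output, the series arm Z2 and the output shunt Z3 appear in series to ground: Z2 + Z3 = 24.5 - j2358 Ω.
Step 4 — Parallel with input shunt Z1: Z_in = Z1 || (Z2 + Z3) = 1049 - j640.9 Ω = 1230∠-31.4° Ω.
Step 5 — Source phasor: V = 5∠114.1° V = -2.042 + j4.564 V.
Step 6 — Ohm's law: I = V / Z_total = (-2.042 + j4.564) / (1049 - j640.9) = -0.003352 + j0.002302 A.
Step 7 — Convert to polar: |I| = 0.004067 A, ∠I = 145.5°.

I = 0.004067∠145.5° A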